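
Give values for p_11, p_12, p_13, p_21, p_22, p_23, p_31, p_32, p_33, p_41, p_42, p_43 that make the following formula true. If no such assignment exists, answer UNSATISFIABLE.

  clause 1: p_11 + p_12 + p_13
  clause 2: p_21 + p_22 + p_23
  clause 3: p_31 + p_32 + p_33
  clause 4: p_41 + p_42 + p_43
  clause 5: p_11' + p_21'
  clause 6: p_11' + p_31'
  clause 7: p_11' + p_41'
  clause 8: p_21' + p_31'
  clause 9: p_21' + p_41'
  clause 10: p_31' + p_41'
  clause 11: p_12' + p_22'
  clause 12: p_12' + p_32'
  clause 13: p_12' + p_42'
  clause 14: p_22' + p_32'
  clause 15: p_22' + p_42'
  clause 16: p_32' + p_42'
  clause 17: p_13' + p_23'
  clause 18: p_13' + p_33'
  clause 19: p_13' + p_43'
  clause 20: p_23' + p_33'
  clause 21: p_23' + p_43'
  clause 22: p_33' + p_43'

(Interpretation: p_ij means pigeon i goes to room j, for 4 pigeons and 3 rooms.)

UNSATISFIABLE

Branch on p_11: set p_11 = 0.
Branch on p_12: set p_12 = 1.
From the singleton clause (p_22'), p_22 = 0.
From the singleton clause (p_32'), p_32 = 0.
From the singleton clause (p_42'), p_42 = 0.
Branch on p_21: set p_21 = 1.
From the singleton clause (p_31'), p_31 = 0.
From the singleton clause (p_33), p_33 = 1.
From the singleton clause (p_41'), p_41 = 0.
From the singleton clause (p_43), p_43 = 1.
Now (p_43') is unsatisfied and unit — conflict.
So p_21 must be the other value — set p_21 = 0.
From the singleton clause (p_23), p_23 = 1.
From the singleton clause (p_13'), p_13 = 0.
From the singleton clause (p_33'), p_33 = 0.
From the singleton clause (p_31), p_31 = 1.
From the singleton clause (p_41'), p_41 = 0.
From the singleton clause (p_43), p_43 = 1.
Now (p_43') is unsatisfied and unit — conflict.
Neither p_21 = 1 nor p_21 = 0 works.
So p_12 must be the other value — set p_12 = 0.
From the singleton clause (p_13), p_13 = 1.
From the singleton clause (p_23'), p_23 = 0.
From the singleton clause (p_33'), p_33 = 0.
From the singleton clause (p_43'), p_43 = 0.
Branch on p_21: set p_21 = 1.
From the singleton clause (p_31'), p_31 = 0.
From the singleton clause (p_32), p_32 = 1.
From the singleton clause (p_41'), p_41 = 0.
From the singleton clause (p_42), p_42 = 1.
Now (p_42') is unsatisfied and unit — conflict.
So p_21 must be the other value — set p_21 = 0.
From the singleton clause (p_22), p_22 = 1.
From the singleton clause (p_32'), p_32 = 0.
From the singleton clause (p_31), p_31 = 1.
From the singleton clause (p_41'), p_41 = 0.
From the singleton clause (p_42), p_42 = 1.
Now (p_42') is unsatisfied and unit — conflict.
Neither p_21 = 1 nor p_21 = 0 works.
Neither p_12 = 1 nor p_12 = 0 works.
So p_11 must be the other value — set p_11 = 1.
From the singleton clause (p_21'), p_21 = 0.
From the singleton clause (p_31'), p_31 = 0.
From the singleton clause (p_41'), p_41 = 0.
Branch on p_22: set p_22 = 1.
From the singleton clause (p_12'), p_12 = 0.
From the singleton clause (p_32'), p_32 = 0.
From the singleton clause (p_33), p_33 = 1.
From the singleton clause (p_42'), p_42 = 0.
From the singleton clause (p_43), p_43 = 1.
Now (p_43') is unsatisfied and unit — conflict.
So p_22 must be the other value — set p_22 = 0.
From the singleton clause (p_23), p_23 = 1.
From the singleton clause (p_13'), p_13 = 0.
From the singleton clause (p_33'), p_33 = 0.
From the singleton clause (p_32), p_32 = 1.
From the singleton clause (p_12'), p_12 = 0.
From the singleton clause (p_42'), p_42 = 0.
From the singleton clause (p_43), p_43 = 1.
Now (p_43') is unsatisfied and unit — conflict.
Neither p_22 = 1 nor p_22 = 0 works.
Neither p_11 = 1 nor p_11 = 0 works.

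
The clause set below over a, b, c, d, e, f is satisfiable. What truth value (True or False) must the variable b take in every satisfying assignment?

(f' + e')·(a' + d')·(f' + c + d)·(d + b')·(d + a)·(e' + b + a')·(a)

False

Suppose b = 1.
The clause (d) is unit, so d = 1.
The clause (a') is unit, so a = 0.
Now (a) is unsatisfied and unit — conflict.
So every satisfying assignment has b = False.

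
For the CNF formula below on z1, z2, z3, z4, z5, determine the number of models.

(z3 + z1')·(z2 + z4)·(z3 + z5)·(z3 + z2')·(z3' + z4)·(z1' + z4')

5

There are 2^5 = 32 truth assignments over (z1, z2, z3, z4, z5).
Split on z3. With z3 = 1, the clauses containing z3 are satisfied and z3' drops from the rest; 4 of the 2^4 = 16 assignments to the other variables satisfy what remains.
With z3 = 0, by the same count on the reduced clause set, 1 assignment works.
Total: 4 + 1 = 5.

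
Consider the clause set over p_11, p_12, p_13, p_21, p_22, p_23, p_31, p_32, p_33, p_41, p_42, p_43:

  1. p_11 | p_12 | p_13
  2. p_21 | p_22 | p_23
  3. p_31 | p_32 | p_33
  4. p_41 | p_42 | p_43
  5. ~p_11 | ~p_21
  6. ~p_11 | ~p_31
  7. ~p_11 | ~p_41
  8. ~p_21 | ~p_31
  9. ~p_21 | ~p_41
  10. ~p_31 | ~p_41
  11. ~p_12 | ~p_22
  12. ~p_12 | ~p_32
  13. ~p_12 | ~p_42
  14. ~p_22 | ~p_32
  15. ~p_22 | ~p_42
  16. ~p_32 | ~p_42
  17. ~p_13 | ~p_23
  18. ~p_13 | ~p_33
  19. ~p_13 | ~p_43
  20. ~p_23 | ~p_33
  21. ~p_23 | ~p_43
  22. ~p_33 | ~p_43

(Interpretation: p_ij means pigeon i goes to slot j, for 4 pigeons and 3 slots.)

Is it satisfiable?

Branch on p_11: set p_11 = 0.
Branch on p_12: set p_12 = 1.
From the singleton clause (~p_22), p_22 = 0.
From the singleton clause (~p_32), p_32 = 0.
From the singleton clause (~p_42), p_42 = 0.
Branch on p_21: set p_21 = 1.
From the singleton clause (~p_31), p_31 = 0.
From the singleton clause (p_33), p_33 = 1.
From the singleton clause (~p_41), p_41 = 0.
From the singleton clause (p_43), p_43 = 1.
That conflicts with the unit clause (~p_43).
So p_21 must be the other value — set p_21 = 0.
From the singleton clause (p_23), p_23 = 1.
From the singleton clause (~p_13), p_13 = 0.
From the singleton clause (~p_33), p_33 = 0.
From the singleton clause (p_31), p_31 = 1.
From the singleton clause (~p_41), p_41 = 0.
From the singleton clause (p_43), p_43 = 1.
That conflicts with the unit clause (~p_43).
Both values of p_21 lead to a conflict.
So p_12 must be the other value — set p_12 = 0.
From the singleton clause (p_13), p_13 = 1.
From the singleton clause (~p_23), p_23 = 0.
From the singleton clause (~p_33), p_33 = 0.
From the singleton clause (~p_43), p_43 = 0.
Branch on p_21: set p_21 = 1.
From the singleton clause (~p_31), p_31 = 0.
From the singleton clause (p_32), p_32 = 1.
From the singleton clause (~p_41), p_41 = 0.
From the singleton clause (p_42), p_42 = 1.
That conflicts with the unit clause (~p_42).
So p_21 must be the other value — set p_21 = 0.
From the singleton clause (p_22), p_22 = 1.
From the singleton clause (~p_32), p_32 = 0.
From the singleton clause (p_31), p_31 = 1.
From the singleton clause (~p_41), p_41 = 0.
From the singleton clause (p_42), p_42 = 1.
That conflicts with the unit clause (~p_42).
Both values of p_21 lead to a conflict.
Both values of p_12 lead to a conflict.
So p_11 must be the other value — set p_11 = 1.
From the singleton clause (~p_21), p_21 = 0.
From the singleton clause (~p_31), p_31 = 0.
From the singleton clause (~p_41), p_41 = 0.
Branch on p_22: set p_22 = 1.
From the singleton clause (~p_12), p_12 = 0.
From the singleton clause (~p_32), p_32 = 0.
From the singleton clause (p_33), p_33 = 1.
From the singleton clause (~p_42), p_42 = 0.
From the singleton clause (p_43), p_43 = 1.
That conflicts with the unit clause (~p_43).
So p_22 must be the other value — set p_22 = 0.
From the singleton clause (p_23), p_23 = 1.
From the singleton clause (~p_13), p_13 = 0.
From the singleton clause (~p_33), p_33 = 0.
From the singleton clause (p_32), p_32 = 1.
From the singleton clause (~p_12), p_12 = 0.
From the singleton clause (~p_42), p_42 = 0.
From the singleton clause (p_43), p_43 = 1.
That conflicts with the unit clause (~p_43).
Both values of p_22 lead to a conflict.
Both values of p_11 lead to a conflict.
No assignment satisfies every clause.

Unsatisfiable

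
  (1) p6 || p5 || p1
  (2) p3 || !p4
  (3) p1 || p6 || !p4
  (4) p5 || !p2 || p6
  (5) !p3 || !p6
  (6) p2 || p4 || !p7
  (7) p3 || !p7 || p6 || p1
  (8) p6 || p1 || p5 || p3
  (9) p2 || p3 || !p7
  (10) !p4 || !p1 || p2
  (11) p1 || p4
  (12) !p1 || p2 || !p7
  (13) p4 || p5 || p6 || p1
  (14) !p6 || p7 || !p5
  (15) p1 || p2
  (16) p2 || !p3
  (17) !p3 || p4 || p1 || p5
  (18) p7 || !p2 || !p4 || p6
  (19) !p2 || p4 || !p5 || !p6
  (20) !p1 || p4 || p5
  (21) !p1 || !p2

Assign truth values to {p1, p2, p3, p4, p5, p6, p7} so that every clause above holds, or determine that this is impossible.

Try p3 = false.
The clause (!p4) is unit, so p4 = false.
The clause (p1) is unit, so p1 = true.
The clause (p5) is unit, so p5 = true.
The clause (!p2) is unit, so p2 = false.
The clause (!p7) is unit, so p7 = false.
The clause (!p6) is unit, so p6 = false.
This assignment satisfies each clause.

p1 ↦ true, p2 ↦ false, p3 ↦ false, p4 ↦ false, p5 ↦ true, p6 ↦ false, p7 ↦ false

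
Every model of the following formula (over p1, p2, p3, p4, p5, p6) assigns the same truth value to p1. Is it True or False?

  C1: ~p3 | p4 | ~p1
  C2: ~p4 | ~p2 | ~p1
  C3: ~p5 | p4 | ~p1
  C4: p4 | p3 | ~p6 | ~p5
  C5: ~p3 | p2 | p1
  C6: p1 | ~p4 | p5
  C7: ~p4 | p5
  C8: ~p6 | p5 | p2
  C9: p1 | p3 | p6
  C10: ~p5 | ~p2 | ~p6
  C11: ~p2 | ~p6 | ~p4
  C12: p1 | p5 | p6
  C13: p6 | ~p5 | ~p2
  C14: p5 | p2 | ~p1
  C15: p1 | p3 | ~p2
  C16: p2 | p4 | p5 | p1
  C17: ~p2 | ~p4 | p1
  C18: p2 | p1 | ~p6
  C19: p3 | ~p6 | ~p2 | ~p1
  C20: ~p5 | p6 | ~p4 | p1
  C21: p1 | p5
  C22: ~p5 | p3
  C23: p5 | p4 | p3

Suppose p1 = 0.
Unit clause (p5) forces p5 = 1.
Unit clause (p3) forces p3 = 1.
Unit clause (p2) forces p2 = 1.
Unit clause (~p6) forces p6 = 0.
But (p6) is also a unit clause — contradiction.
So every satisfying assignment has p1 = True.

True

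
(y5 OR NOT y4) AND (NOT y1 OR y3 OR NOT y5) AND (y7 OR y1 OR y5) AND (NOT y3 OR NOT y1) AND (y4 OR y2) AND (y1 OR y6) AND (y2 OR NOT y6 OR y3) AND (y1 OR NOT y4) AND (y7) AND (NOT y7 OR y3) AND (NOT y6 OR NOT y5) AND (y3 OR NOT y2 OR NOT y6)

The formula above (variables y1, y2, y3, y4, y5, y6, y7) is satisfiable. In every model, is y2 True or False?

Suppose y2 = false.
(y4) alone gives y4 = true.
(y5) alone gives y5 = true.
(y1) alone gives y1 = true.
(y3) alone gives y3 = true.
That conflicts with the unit clause (NOT y3).
So every satisfying assignment has y2 = True.

True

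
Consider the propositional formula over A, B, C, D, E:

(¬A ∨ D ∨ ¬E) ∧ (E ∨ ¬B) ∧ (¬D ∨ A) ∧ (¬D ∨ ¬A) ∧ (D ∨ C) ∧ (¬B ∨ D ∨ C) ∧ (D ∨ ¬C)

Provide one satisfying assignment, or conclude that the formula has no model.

Suppose E = True.
Suppose A = False.
(¬D) alone gives D = False.
(C) alone gives C = True.
That conflicts with the unit clause (¬C).
So A must be the other value — set A = True.
(D) alone gives D = True.
That conflicts with the unit clause (¬D).
Either choice for A ends in contradiction.
So E must be the other value — set E = False.
(¬B) alone gives B = False.
Suppose D = False.
(C) alone gives C = True.
That conflicts with the unit clause (¬C).
So D must be the other value — set D = True.
(A) alone gives A = True.
That conflicts with the unit clause (¬A).
Either choice for D ends in contradiction.
Either choice for E ends in contradiction.

UNSATISFIABLE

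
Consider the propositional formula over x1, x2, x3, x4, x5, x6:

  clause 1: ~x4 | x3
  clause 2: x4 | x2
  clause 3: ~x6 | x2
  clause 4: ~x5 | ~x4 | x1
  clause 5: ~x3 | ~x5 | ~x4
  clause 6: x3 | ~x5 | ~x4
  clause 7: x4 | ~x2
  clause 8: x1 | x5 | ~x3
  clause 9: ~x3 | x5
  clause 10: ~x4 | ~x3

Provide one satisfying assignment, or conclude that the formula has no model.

UNSATISFIABLE

Suppose x4 = 0.
Unit clause (x2) forces x2 = 1.
Now (~x2) is unsatisfied and unit — conflict.
So x4 must be the other value — set x4 = 1.
Unit clause (x3) forces x3 = 1.
Now (~x3) is unsatisfied and unit — conflict.
Both values of x4 lead to a conflict.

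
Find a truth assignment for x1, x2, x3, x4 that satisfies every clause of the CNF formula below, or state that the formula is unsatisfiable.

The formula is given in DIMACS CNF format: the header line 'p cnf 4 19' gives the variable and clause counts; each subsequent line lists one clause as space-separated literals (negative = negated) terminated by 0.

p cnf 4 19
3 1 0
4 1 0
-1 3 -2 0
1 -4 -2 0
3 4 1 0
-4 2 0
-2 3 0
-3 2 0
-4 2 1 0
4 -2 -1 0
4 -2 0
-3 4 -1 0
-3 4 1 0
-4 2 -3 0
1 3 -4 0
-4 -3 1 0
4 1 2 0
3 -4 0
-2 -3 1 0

Suppose x3 = True.
The clause (x2) is unit, so x2 = True.
The clause (x4) is unit, so x4 = True.
The clause (x1) is unit, so x1 = True.
Every clause now holds.

x1 ↦ True; x2 ↦ True; x3 ↦ True; x4 ↦ True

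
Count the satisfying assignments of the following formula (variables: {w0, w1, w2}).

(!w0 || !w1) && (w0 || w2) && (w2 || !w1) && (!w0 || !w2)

3

There are 2^3 = 8 truth assignments over (w0, w1, w2).
Check each against the 4 clauses (columns in the order w0, w1, w2):
  F F F  ✗ fails (w0 || w2)
  F F T  ✓ satisfies all
  F T F  ✗ fails (w0 || w2)
  F T T  ✓ satisfies all
  T F F  ✓ satisfies all
  T F T  ✗ fails (!w0 || !w2)
  T T F  ✗ fails (!w0 || !w1)
  T T T  ✗ fails (!w0 || !w1)
3 of the 8 rows are models.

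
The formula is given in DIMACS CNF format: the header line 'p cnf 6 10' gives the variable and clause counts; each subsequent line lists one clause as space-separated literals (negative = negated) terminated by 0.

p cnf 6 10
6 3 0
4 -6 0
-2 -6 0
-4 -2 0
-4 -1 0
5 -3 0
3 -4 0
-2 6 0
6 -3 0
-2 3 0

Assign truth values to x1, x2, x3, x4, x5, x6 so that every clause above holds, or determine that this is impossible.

Branch on x6: set x6 = True.
From the singleton clause (x4), x4 = True.
From the singleton clause (¬x2), x2 = False.
From the singleton clause (¬x1), x1 = False.
From the singleton clause (x3), x3 = True.
From the singleton clause (x5), x5 = True.
Every clause now holds.

x1 ↦ False,  x2 ↦ False,  x3 ↦ True,  x4 ↦ True,  x5 ↦ True,  x6 ↦ True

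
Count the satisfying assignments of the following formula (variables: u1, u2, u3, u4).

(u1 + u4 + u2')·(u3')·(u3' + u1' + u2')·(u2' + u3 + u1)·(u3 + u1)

4

There are 2^4 = 16 truth assignments over (u1, u2, u3, u4).
Split on u2. With u2 = 1, the clauses containing u2 are satisfied and u2' drops from the rest; 2 of the 2^3 = 8 assignments to the other variables satisfy what remains.
With u2 = 0, by the same count on the reduced clause set, 2 assignments work.
Total: 2 + 2 = 4.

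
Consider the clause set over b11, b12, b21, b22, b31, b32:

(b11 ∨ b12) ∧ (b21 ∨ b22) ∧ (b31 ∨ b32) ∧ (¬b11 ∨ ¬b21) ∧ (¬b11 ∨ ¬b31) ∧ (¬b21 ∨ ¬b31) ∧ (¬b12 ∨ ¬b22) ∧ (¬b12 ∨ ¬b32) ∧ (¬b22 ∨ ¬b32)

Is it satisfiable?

Case b11 = True:
(¬b21) alone gives b21 = False.
(b22) alone gives b22 = True.
(¬b31) alone gives b31 = False.
(b32) alone gives b32 = True.
But (¬b32) is also a unit clause — contradiction.
Undo b11 and try b11 = False.
(b12) alone gives b12 = True.
(¬b22) alone gives b22 = False.
(b21) alone gives b21 = True.
(¬b31) alone gives b31 = False.
(b32) alone gives b32 = True.
But (¬b32) is also a unit clause — contradiction.
Either choice for b11 ends in contradiction.
No assignment satisfies every clause.

No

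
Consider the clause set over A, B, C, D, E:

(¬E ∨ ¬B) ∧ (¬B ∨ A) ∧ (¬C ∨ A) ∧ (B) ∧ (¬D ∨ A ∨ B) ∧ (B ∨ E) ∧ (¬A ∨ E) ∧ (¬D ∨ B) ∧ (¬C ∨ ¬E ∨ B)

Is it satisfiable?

No, unsatisfiable

(B) alone gives B = True.
(¬E) alone gives E = False.
(A) alone gives A = True.
But (¬A) is also a unit clause — contradiction.
No assignment satisfies every clause.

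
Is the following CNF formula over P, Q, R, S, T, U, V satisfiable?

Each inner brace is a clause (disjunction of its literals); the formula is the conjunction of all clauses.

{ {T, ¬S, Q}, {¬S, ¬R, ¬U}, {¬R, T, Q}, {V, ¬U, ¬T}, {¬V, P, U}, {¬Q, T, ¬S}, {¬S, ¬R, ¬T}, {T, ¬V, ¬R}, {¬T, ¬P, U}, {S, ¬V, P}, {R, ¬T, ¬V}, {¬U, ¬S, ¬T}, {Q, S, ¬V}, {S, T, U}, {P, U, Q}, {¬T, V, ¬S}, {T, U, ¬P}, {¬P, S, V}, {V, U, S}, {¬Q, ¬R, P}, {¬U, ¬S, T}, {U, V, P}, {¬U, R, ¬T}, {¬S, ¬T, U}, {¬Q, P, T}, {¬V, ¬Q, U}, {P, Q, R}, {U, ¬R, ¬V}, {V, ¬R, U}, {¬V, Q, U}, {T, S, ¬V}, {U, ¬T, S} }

Branch on T: set T = True.
Branch on V: set V = True.
From the singleton clause (R), R = True.
From the singleton clause (¬S), S = False.
From the singleton clause (P), P = True.
From the singleton clause (U), U = True.
From the singleton clause (Q), Q = True.
Every clause now holds.
A satisfying assignment: P: True; Q: True; R: True; S: False; T: True; U: True; V: True.

Satisfiable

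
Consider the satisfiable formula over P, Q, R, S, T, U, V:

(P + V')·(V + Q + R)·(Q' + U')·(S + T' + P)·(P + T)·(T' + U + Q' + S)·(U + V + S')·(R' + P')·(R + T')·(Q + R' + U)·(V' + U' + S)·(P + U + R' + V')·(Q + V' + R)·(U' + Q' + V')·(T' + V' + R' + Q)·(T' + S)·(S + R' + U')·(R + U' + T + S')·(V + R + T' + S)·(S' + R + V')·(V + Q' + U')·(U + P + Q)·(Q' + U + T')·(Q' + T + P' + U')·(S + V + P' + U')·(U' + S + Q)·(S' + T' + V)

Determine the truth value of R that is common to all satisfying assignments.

False

Suppose R = 1.
From the singleton clause (P'), P = 0.
From the singleton clause (V'), V = 0.
From the singleton clause (T), T = 1.
From the singleton clause (S), S = 1.
Now (S') is unsatisfied and unit — conflict.
So every satisfying assignment has R = False.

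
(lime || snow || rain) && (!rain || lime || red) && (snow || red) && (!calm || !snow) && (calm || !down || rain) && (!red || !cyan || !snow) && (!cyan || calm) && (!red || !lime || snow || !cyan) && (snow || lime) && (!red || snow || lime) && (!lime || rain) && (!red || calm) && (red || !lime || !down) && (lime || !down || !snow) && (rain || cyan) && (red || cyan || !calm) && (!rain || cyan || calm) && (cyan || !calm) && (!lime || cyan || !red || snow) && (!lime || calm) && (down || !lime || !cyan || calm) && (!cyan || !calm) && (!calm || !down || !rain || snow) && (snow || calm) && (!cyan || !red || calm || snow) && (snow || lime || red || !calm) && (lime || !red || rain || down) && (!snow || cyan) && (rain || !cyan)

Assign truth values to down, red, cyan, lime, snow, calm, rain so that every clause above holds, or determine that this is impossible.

UNSATISFIABLE

Case snow = true:
Unit clause (!calm) forces calm = false.
Unit clause (!cyan) forces cyan = false.
That conflicts with the unit clause (cyan).
Backtrack on snow: now try snow = false.
Unit clause (red) forces red = true.
Unit clause (lime) forces lime = true.
Unit clause (!cyan) forces cyan = false.
That conflicts with the unit clause (cyan).
Neither snow = true nor snow = false works.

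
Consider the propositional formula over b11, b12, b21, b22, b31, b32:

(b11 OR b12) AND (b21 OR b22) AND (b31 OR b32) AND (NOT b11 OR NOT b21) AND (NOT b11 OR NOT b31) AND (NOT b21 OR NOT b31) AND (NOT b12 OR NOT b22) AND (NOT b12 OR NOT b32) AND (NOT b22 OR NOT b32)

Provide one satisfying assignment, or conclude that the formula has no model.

Branch on b11: set b11 = true.
(NOT b21) alone gives b21 = false.
(b22) alone gives b22 = true.
(NOT b31) alone gives b31 = false.
(b32) alone gives b32 = true.
That conflicts with the unit clause (NOT b32).
So b11 must be the other value — set b11 = false.
(b12) alone gives b12 = true.
(NOT b22) alone gives b22 = false.
(b21) alone gives b21 = true.
(NOT b31) alone gives b31 = false.
(b32) alone gives b32 = true.
That conflicts with the unit clause (NOT b32).
Both values of b11 lead to a conflict.

UNSATISFIABLE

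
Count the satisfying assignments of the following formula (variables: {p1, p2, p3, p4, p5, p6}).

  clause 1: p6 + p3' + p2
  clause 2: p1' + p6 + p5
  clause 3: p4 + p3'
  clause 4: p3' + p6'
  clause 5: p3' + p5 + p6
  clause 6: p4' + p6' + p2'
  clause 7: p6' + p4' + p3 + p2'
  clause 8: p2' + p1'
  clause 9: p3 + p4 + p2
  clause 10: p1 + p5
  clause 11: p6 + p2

There are 2^6 = 64 truth assignments over (p1, p2, p3, p4, p5, p6).
Split on p1. With p1 = 1, the clauses containing p1 are satisfied and p1' drops from the rest; 2 of the 2^5 = 32 assignments to the other variables satisfy what remains.
With p1 = 0, by the same count on the reduced clause set, 5 assignments work.
(One model: p1=F, p2=F, p3=F, p4=T, p5=T, p6=T.)
Total: 2 + 5 = 7.

7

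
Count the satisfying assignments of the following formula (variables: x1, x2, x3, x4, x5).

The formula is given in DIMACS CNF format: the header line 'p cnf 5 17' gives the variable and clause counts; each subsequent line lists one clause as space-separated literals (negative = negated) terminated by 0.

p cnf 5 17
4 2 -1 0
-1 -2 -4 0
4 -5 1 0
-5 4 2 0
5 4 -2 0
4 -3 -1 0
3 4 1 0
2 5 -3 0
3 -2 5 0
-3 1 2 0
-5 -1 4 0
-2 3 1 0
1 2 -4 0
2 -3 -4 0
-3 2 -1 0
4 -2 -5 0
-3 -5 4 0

There are 2^5 = 32 truth assignments over (x1, x2, x3, x4, x5).
Split on x4. With x4 = True, the clauses containing x4 are satisfied and ¬x4 drops from the rest; 4 of the 2^4 = 16 assignments to the other variables satisfy what remains.
With x4 = False, by the same count on the reduced clause set, 0 assignments work.
(One model: x1=F, x2=T, x3=T, x4=T, x5=F.)
Total: 4 + 0 = 4.

4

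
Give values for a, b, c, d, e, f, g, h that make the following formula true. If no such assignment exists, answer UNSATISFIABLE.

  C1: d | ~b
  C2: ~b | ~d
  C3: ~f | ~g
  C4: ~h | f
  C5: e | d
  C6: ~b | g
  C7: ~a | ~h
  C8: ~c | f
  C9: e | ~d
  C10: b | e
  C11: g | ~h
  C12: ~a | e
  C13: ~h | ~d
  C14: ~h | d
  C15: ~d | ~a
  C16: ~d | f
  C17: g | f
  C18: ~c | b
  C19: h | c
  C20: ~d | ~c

UNSATISFIABLE

Case d = 1:
Unit clause (~b) forces b = 0.
Unit clause (e) forces e = 1.
Unit clause (~h) forces h = 0.
Unit clause (~a) forces a = 0.
Unit clause (f) forces f = 1.
Unit clause (~g) forces g = 0.
Unit clause (~c) forces c = 0.
But (c) is also a unit clause — contradiction.
Undo d and try d = 0.
Unit clause (~b) forces b = 0.
Unit clause (e) forces e = 1.
Unit clause (~h) forces h = 0.
Unit clause (~c) forces c = 0.
But (c) is also a unit clause — contradiction.
Both values of d lead to a conflict.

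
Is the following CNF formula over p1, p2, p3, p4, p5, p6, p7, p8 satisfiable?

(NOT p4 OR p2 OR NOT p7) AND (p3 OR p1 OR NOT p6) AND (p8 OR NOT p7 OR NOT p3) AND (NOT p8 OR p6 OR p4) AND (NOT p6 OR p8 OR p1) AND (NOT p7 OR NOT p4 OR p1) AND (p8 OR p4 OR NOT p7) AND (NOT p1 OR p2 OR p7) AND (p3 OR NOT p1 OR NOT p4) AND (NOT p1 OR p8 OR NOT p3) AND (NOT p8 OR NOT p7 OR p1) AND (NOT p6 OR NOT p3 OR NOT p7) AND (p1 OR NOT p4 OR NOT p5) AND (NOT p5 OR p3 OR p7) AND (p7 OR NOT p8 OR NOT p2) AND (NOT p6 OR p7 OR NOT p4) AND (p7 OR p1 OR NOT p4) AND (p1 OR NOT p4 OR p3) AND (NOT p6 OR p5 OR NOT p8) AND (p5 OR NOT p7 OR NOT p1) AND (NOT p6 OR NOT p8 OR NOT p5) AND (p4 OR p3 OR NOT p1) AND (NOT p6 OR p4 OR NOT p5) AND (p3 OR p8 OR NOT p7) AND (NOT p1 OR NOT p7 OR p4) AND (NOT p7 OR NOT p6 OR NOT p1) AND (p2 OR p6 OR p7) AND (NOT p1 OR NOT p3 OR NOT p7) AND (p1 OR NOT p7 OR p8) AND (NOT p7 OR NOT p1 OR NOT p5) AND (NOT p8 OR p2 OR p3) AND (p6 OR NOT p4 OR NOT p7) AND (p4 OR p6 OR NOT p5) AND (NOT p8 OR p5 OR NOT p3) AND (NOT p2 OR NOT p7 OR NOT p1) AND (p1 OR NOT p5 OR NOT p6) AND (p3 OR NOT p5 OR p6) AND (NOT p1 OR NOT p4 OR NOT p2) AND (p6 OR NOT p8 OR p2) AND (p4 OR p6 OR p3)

Suppose p4 = false.
Suppose p8 = false.
The clause (NOT p7) is unit, so p7 = false.
Suppose p6 = false.
The clause (p2) is unit, so p2 = true.
The clause (NOT p5) is unit, so p5 = false.
The clause (p3) is unit, so p3 = true.
The clause (NOT p1) is unit, so p1 = false.
This assignment satisfies each clause.
A satisfying assignment: p1 ↦ false; p2 ↦ true; p3 ↦ true; p4 ↦ false; p5 ↦ false; p6 ↦ false; p7 ↦ false; p8 ↦ false.

Satisfiable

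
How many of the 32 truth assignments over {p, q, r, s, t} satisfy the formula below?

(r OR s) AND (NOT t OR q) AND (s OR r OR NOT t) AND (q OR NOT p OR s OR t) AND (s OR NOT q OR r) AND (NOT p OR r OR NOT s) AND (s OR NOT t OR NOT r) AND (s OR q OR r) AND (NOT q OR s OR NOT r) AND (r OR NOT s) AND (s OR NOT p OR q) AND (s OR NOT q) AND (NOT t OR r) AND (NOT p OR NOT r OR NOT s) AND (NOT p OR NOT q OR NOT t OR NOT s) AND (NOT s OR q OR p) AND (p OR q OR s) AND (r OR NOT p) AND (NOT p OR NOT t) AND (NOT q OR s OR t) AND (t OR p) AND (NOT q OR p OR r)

1

There are 2^5 = 32 truth assignments over (p, q, r, s, t).
Split on t. With t = true, the clauses containing t are satisfied and NOT t drops from the rest; 1 of the 2^4 = 16 assignments to the other variables satisfy what remains.
With t = false, by the same count on the reduced clause set, 0 assignments work.
(One model: p=F, q=T, r=T, s=T, t=T.)
Total: 1 + 0 = 1.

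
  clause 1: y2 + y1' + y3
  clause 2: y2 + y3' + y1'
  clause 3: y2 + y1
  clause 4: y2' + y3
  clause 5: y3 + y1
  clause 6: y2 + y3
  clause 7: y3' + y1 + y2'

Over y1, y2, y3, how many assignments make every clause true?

There are 2^3 = 8 truth assignments over (y1, y2, y3).
Split on y1. With y1 = 1, the clauses containing y1 are satisfied and y1' drops from the rest; 1 of the 2^2 = 4 assignments to the other variables satisfy what remains.
With y1 = 0, by the same count on the reduced clause set, 0 assignments work.
Total: 1 + 0 = 1.

1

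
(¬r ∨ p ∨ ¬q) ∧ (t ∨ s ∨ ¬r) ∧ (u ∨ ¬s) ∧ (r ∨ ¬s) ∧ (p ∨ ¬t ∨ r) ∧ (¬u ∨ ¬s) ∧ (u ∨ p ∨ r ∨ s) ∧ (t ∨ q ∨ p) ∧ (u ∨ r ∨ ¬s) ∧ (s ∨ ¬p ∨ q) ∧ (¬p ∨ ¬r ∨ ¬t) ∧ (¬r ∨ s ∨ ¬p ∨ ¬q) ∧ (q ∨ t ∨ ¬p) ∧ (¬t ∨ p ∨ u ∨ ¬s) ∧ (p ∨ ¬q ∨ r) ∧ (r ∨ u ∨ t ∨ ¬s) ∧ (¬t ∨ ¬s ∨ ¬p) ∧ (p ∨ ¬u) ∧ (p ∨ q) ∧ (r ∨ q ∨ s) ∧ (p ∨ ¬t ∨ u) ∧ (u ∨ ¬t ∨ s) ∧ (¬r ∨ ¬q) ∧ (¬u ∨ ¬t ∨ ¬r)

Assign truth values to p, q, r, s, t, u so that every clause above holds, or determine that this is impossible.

p ↦ True,  q ↦ True,  r ↦ False,  s ↦ False,  t ↦ False,  u ↦ True

Case u = True:
The clause (¬s) is unit, so s = False.
The clause (p) is unit, so p = True.
The clause (q) is unit, so q = True.
The clause (¬r) is unit, so r = False.
Every clause is now satisfied; t is unconstrained.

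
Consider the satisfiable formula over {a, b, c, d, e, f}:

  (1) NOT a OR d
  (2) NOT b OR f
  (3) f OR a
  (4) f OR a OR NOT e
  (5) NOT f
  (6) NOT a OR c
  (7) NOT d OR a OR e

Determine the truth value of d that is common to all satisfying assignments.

True

Suppose d = false.
(NOT a) alone gives a = false.
(f) alone gives f = true.
Now (NOT f) is unsatisfied and unit — conflict.
So every satisfying assignment has d = True.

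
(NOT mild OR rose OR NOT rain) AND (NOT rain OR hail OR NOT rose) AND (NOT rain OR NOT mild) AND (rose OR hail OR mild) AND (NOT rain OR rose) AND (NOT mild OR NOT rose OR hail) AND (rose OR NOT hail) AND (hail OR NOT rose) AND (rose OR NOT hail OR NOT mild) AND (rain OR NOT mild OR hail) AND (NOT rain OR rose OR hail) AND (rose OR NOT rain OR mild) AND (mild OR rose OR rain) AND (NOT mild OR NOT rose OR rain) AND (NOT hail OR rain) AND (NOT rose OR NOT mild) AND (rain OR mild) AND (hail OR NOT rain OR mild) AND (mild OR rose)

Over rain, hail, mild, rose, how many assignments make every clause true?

There are 2^4 = 16 truth assignments over (rain, hail, mild, rose).
Check each against the 19 clauses (columns in the order rain, hail, mild, rose):
  F F F F  ✗ fails (rose OR hail OR mild)
  F F F T  ✗ fails (hail OR NOT rose)
  F F T F  ✗ fails (rain OR NOT mild OR hail)
  F F T T  ✗ fails (NOT mild OR NOT rose OR hail)
  F T F F  ✗ fails (rose OR NOT hail)
  F T F T  ✗ fails (NOT hail OR rain)
  F T T F  ✗ fails (rose OR NOT hail)
  F T T T  ✗ fails (NOT mild OR NOT rose OR rain)
  T F F F  ✗ fails (rose OR hail OR mild)
  T F F T  ✗ fails (NOT rain OR hail OR NOT rose)
  T F T F  ✗ fails (NOT mild OR rose OR NOT rain)
  T F T T  ✗ fails (NOT rain OR hail OR NOT rose)
  T T F F  ✗ fails (NOT rain OR rose)
  T T F T  ✓ satisfies all
  T T T F  ✗ fails (NOT mild OR rose OR NOT rain)
  T T T T  ✗ fails (NOT rain OR NOT mild)
1 of the 16 rows is a model.

1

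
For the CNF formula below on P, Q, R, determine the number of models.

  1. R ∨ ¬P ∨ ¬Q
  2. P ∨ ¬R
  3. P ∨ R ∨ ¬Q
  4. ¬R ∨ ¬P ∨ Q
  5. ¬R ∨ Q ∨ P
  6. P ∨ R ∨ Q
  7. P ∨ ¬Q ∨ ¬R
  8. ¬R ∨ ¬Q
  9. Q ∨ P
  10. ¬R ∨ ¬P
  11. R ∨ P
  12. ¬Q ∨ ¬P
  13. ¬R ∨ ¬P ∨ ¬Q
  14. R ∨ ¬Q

1

There are 2^3 = 8 truth assignments over (P, Q, R).
Check each against the 14 clauses (columns in the order P, Q, R):
  F F F  ✗ fails (P ∨ R ∨ Q)
  F F T  ✗ fails (P ∨ ¬R)
  F T F  ✗ fails (P ∨ R ∨ ¬Q)
  F T T  ✗ fails (P ∨ ¬R)
  T F F  ✓ satisfies all
  T F T  ✗ fails (¬R ∨ ¬P ∨ Q)
  T T F  ✗ fails (R ∨ ¬P ∨ ¬Q)
  T T T  ✗ fails (¬R ∨ ¬Q)
1 of the 8 rows is a model.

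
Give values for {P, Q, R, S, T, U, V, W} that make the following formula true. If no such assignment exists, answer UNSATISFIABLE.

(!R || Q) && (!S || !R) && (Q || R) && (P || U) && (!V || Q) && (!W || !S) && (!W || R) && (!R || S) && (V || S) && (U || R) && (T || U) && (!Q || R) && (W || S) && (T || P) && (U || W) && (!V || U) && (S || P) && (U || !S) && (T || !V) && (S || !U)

Case R = false:
The clause (Q) is unit, so Q = true.
But (!Q) is also a unit clause — contradiction.
Undo R and try R = true.
The clause (Q) is unit, so Q = true.
The clause (!S) is unit, so S = false.
But (S) is also a unit clause — contradiction.
Both values of R lead to a conflict.

UNSATISFIABLE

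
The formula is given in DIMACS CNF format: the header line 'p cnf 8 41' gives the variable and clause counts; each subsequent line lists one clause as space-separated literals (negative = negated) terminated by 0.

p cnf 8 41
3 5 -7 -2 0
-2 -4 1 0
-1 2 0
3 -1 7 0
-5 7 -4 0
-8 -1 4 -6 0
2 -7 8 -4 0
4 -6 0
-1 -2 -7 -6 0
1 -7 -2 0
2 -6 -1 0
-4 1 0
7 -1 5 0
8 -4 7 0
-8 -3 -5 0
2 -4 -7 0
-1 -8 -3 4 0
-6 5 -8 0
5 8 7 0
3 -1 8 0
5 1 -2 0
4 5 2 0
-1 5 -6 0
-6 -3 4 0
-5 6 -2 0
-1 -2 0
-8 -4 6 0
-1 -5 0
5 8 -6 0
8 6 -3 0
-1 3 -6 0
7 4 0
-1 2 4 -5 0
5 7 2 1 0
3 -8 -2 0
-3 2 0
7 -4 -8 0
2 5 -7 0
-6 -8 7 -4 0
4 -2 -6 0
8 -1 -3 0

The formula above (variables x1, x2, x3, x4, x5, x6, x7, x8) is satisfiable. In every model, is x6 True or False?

Suppose x6 = True.
(x4) alone gives x4 = True.
(x1) alone gives x1 = True.
(x2) alone gives x2 = True.
Now (¬x2) is unsatisfied and unit — conflict.
So every satisfying assignment has x6 = False.

False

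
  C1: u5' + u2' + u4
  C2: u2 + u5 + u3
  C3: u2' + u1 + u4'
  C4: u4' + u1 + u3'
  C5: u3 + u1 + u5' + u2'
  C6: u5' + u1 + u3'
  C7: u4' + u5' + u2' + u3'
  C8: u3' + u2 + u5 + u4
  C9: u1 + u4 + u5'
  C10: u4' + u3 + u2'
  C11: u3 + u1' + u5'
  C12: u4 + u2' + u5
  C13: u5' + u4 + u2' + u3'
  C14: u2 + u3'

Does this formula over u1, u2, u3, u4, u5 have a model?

Yes, satisfiable

Try u2 = 0.
Unit clause (u3') forces u3 = 0.
Unit clause (u5) forces u5 = 1.
Unit clause (u1') forces u1 = 0.
Unit clause (u4) forces u4 = 1.
This assignment satisfies each clause.
A satisfying assignment: u1: 0,  u2: 0,  u3: 0,  u4: 1,  u5: 1.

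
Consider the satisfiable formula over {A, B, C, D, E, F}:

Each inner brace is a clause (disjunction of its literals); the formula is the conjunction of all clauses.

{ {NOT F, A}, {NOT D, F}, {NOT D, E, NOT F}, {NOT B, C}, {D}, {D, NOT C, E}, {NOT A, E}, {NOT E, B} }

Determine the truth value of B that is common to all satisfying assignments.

True

Suppose B = false.
The clause (D) is unit, so D = true.
The clause (F) is unit, so F = true.
The clause (A) is unit, so A = true.
The clause (E) is unit, so E = true.
Now (NOT E) is unsatisfied and unit — conflict.
So every satisfying assignment has B = True.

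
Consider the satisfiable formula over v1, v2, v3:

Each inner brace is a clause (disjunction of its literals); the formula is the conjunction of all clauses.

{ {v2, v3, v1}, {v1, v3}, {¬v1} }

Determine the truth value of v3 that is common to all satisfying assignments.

Suppose v3 = False.
The clause (v1) is unit, so v1 = True.
But (¬v1) is also a unit clause — contradiction.
So every satisfying assignment has v3 = True.

True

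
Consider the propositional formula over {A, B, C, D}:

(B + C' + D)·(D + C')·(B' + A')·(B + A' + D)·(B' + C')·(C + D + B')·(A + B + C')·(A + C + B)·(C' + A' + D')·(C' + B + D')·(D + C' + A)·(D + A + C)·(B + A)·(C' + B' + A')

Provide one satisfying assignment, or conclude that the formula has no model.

A: 0,  B: 1,  C: 0,  D: 1

Case D = 1:
Case B = 1:
The clause (A') is unit, so A = 0.
The clause (C') is unit, so C = 0.
Every clause now holds.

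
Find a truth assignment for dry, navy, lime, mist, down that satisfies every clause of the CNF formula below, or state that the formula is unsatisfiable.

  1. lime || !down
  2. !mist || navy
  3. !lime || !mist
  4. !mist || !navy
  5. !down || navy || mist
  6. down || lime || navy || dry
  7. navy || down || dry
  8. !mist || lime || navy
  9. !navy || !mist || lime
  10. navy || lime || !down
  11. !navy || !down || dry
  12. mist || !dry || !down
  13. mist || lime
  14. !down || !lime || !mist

Branch on lime: set lime = true.
The clause (!mist) is unit, so mist = false.
Branch on down: set down = false.
Branch on navy: set navy = true.
No clause remains; dry is free.

dry ↦ true, navy ↦ true, lime ↦ true, mist ↦ false, down ↦ false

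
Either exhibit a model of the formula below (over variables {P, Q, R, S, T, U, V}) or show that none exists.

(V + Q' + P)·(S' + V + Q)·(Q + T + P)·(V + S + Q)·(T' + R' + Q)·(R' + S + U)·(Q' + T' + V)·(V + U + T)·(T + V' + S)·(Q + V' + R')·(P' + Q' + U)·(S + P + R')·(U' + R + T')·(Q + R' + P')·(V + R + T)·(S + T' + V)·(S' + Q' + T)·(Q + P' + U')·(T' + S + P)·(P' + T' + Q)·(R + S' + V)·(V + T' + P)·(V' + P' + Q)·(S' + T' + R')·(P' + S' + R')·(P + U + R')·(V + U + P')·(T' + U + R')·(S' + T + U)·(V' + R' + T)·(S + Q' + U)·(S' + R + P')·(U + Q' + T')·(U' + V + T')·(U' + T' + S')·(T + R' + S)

P: 1, Q: 1, R: 1, S: 0, T: 1, U: 1, V: 1

Case V = 1:
Case T = 1:
Case R = 1:
The clause (Q) is unit, so Q = 1.
The clause (S') is unit, so S = 0.
The clause (U) is unit, so U = 1.
The clause (P) is unit, so P = 1.
Every clause now holds.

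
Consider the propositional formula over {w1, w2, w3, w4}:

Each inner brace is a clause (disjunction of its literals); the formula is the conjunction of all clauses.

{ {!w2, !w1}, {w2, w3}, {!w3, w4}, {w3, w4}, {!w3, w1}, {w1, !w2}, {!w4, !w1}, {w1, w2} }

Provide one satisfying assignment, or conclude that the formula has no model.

Try w2 = false.
From the singleton clause (w3), w3 = true.
From the singleton clause (w4), w4 = true.
From the singleton clause (w1), w1 = true.
That conflicts with the unit clause (!w1).
That branch fails; take w2 = true instead.
From the singleton clause (!w1), w1 = false.
That conflicts with the unit clause (w1).
Either choice for w2 ends in contradiction.

UNSATISFIABLE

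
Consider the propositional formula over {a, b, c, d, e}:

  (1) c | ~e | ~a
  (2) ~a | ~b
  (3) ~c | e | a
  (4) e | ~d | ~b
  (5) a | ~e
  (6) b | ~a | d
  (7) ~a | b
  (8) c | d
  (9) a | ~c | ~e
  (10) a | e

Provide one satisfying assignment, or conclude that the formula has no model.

UNSATISFIABLE

Suppose a = 0.
The clause (~e) is unit, so e = 0.
Now (e) is unsatisfied and unit — conflict.
So a must be the other value — set a = 1.
The clause (~b) is unit, so b = 0.
Now (b) is unsatisfied and unit — conflict.
Both values of a lead to a conflict.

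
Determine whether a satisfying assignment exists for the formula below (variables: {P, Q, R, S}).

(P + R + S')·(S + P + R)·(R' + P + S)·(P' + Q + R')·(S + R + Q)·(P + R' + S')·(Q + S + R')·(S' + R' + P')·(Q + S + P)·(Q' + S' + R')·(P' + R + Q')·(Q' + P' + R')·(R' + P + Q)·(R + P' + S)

Yes

Try P = 1.
Try Q = 0.
Unit clause (R') forces R = 0.
Unit clause (S) forces S = 1.
Every clause now holds.
A satisfying assignment: P: 1,  Q: 0,  R: 0,  S: 1.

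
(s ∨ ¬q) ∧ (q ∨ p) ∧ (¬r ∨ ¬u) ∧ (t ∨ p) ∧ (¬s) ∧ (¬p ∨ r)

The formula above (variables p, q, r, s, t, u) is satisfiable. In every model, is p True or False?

True

Suppose p = False.
From the singleton clause (q), q = True.
From the singleton clause (s), s = True.
That conflicts with the unit clause (¬s).
So every satisfying assignment has p = True.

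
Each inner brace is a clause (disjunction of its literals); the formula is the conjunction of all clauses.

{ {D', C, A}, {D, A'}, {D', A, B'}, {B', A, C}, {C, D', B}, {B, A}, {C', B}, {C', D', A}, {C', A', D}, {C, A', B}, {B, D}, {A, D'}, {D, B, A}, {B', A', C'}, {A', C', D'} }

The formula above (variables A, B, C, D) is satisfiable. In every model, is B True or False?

True

Suppose B = 0.
Unit clause (A) forces A = 1.
Unit clause (D) forces D = 1.
Unit clause (C) forces C = 1.
But (C') is also a unit clause — contradiction.
So every satisfying assignment has B = True.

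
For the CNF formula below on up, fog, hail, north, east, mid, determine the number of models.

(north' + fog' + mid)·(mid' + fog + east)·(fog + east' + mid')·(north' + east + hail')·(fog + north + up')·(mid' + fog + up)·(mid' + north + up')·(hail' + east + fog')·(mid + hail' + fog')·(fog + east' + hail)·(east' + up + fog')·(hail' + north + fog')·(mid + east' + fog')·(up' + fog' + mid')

11

There are 2^6 = 64 truth assignments over (up, fog, hail, north, east, mid).
Split on hail. With hail = 1, the clauses containing hail are satisfied and hail' drops from the rest; 4 of the 2^5 = 32 assignments to the other variables satisfy what remains.
With hail = 0, by the same count on the reduced clause set, 7 assignments work.
Total: 4 + 7 = 11.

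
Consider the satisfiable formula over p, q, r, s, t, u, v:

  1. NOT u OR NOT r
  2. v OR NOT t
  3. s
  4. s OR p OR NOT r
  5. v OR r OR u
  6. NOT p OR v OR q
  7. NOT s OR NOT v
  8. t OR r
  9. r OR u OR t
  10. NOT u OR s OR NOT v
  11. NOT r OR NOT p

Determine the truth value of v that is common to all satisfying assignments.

False

Suppose v = true.
From the singleton clause (s), s = true.
But (NOT s) is also a unit clause — contradiction.
So every satisfying assignment has v = False.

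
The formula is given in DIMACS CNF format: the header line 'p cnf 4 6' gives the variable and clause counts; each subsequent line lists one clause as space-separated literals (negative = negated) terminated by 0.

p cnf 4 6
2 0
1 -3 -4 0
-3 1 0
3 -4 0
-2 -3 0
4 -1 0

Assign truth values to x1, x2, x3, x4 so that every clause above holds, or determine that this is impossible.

The clause (x2) is unit, so x2 = True.
The clause (¬x3) is unit, so x3 = False.
The clause (¬x4) is unit, so x4 = False.
The clause (¬x1) is unit, so x1 = False.
This assignment satisfies each clause.

x1=False,  x2=True,  x3=False,  x4=False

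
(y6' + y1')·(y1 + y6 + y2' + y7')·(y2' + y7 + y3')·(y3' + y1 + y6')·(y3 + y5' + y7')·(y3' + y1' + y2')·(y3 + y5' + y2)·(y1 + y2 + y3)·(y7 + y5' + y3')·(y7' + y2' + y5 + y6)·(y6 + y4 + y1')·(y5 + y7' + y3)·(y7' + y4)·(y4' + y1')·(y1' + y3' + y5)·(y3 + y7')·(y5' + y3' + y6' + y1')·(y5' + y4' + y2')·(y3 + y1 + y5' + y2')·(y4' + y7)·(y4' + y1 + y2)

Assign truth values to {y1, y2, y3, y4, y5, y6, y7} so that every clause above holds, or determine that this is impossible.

Branch on y6: set y6 = 0.
Branch on y4: set y4 = 0.
Unit clause (y1') forces y1 = 0.
Unit clause (y7') forces y7 = 0.
Branch on y2: set y2 = 0.
Unit clause (y3) forces y3 = 1.
Unit clause (y5') forces y5 = 0.
This assignment satisfies each clause.

y1=0, y2=0, y3=1, y4=0, y5=0, y6=0, y7=0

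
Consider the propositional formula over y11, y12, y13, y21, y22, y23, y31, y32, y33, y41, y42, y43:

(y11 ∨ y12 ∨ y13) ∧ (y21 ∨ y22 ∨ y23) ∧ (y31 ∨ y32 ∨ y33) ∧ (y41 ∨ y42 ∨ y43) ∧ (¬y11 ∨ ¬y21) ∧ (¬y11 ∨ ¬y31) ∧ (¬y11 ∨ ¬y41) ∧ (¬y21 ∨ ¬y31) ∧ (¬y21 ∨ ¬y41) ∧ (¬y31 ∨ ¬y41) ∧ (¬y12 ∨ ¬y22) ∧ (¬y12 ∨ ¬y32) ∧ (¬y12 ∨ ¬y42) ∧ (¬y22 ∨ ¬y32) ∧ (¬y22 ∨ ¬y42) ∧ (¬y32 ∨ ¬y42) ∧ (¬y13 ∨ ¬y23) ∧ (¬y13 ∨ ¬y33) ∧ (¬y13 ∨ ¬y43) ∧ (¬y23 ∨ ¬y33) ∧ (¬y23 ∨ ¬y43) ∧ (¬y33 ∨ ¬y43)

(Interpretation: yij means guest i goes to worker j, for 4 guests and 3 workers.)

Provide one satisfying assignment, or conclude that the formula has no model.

UNSATISFIABLE

Suppose y11 = False.
Suppose y12 = True.
(¬y22) alone gives y22 = False.
(¬y32) alone gives y32 = False.
(¬y42) alone gives y42 = False.
Suppose y21 = True.
(¬y31) alone gives y31 = False.
(y33) alone gives y33 = True.
(¬y41) alone gives y41 = False.
(y43) alone gives y43 = True.
That conflicts with the unit clause (¬y43).
Backtrack on y21: now try y21 = False.
(y23) alone gives y23 = True.
(¬y13) alone gives y13 = False.
(¬y33) alone gives y33 = False.
(y31) alone gives y31 = True.
(¬y41) alone gives y41 = False.
(y43) alone gives y43 = True.
That conflicts with the unit clause (¬y43).
Either choice for y21 ends in contradiction.
Backtrack on y12: now try y12 = False.
(y13) alone gives y13 = True.
(¬y23) alone gives y23 = False.
(¬y33) alone gives y33 = False.
(¬y43) alone gives y43 = False.
Suppose y21 = True.
(¬y31) alone gives y31 = False.
(y32) alone gives y32 = True.
(¬y41) alone gives y41 = False.
(y42) alone gives y42 = True.
That conflicts with the unit clause (¬y42).
Backtrack on y21: now try y21 = False.
(y22) alone gives y22 = True.
(¬y32) alone gives y32 = False.
(y31) alone gives y31 = True.
(¬y41) alone gives y41 = False.
(y42) alone gives y42 = True.
That conflicts with the unit clause (¬y42).
Either choice for y21 ends in contradiction.
Either choice for y12 ends in contradiction.
Backtrack on y11: now try y11 = True.
(¬y21) alone gives y21 = False.
(¬y31) alone gives y31 = False.
(¬y41) alone gives y41 = False.
Suppose y22 = True.
(¬y12) alone gives y12 = False.
(¬y32) alone gives y32 = False.
(y33) alone gives y33 = True.
(¬y42) alone gives y42 = False.
(y43) alone gives y43 = True.
That conflicts with the unit clause (¬y43).
Backtrack on y22: now try y22 = False.
(y23) alone gives y23 = True.
(¬y13) alone gives y13 = False.
(¬y33) alone gives y33 = False.
(y32) alone gives y32 = True.
(¬y12) alone gives y12 = False.
(¬y42) alone gives y42 = False.
(y43) alone gives y43 = True.
That conflicts with the unit clause (¬y43).
Either choice for y22 ends in contradiction.
Either choice for y11 ends in contradiction.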